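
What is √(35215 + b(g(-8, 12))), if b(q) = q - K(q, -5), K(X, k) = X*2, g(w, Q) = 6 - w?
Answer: √35201 ≈ 187.62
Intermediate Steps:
K(X, k) = 2*X
b(q) = -q (b(q) = q - 2*q = -q)
√(35215 + b(g(-8, 12))) = √(35215 - (6 - 1*(-8))) = √(35215 - (6 + 8)) = √(35215 - 1*14) = √(35215 - 14) = √35201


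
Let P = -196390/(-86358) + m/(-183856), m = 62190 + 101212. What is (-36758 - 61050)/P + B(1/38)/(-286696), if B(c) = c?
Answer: -4229606847552206396689/59909686025925488 ≈ -70600.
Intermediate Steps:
m = 163402
P = 5499102481/3969359112 (P = -196390/(-86358) + 163402/(-183856) = -196390*(-1/86358) + 163402*(-1/183856) = 98195/43179 - 81701/91928 = 5499102481/3969359112 ≈ 1.3854)
(-36758 - 61050)/P + B(1/38)/(-286696) = (-36758 - 61050)/(5499102481/3969359112) + 1/(38*(-286696)) = -97808*3969359112/5499102481 + (1/38)*(-1/286696) = -388235076026496/5499102481 - 1/10894448 = -4229606847552206396689/59909686025925488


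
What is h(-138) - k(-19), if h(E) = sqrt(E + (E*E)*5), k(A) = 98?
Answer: -98 + sqrt(95082) ≈ 210.35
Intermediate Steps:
h(E) = sqrt(E + 5*E**2) (h(E) = sqrt(E + E**2*5) = sqrt(E + 5*E**2))
h(-138) - k(-19) = sqrt(-138*(1 + 5*(-138))) - 1*98 = sqrt(-138*(1 - 690)) - 98 = sqrt(-138*(-689)) - 98 = sqrt(95082) - 98 = -98 + sqrt(95082)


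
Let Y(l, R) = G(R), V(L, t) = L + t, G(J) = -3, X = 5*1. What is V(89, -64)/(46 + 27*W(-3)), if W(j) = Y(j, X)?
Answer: -5/7 ≈ -0.71429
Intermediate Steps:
X = 5
Y(l, R) = -3
W(j) = -3
V(89, -64)/(46 + 27*W(-3)) = (89 - 64)/(46 + 27*(-3)) = 25/(46 - 81) = 25/(-35) = 25*(-1/35) = -5/7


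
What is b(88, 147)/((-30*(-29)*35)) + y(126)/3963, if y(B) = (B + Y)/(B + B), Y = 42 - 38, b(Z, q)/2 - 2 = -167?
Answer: -775249/72404010 ≈ -0.010707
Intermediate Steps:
b(Z, q) = -330 (b(Z, q) = 4 + 2*(-167) = 4 - 334 = -330)
Y = 4
y(B) = (4 + B)/(2*B) (y(B) = (B + 4)/(B + B) = (4 + B)/((2*B)) = (4 + B)*(1/(2*B)) = (4 + B)/(2*B))
b(88, 147)/((-30*(-29)*35)) + y(126)/3963 = -330/(-30*(-29)*35) + ((½)*(4 + 126)/126)/3963 = -330/(870*35) + ((½)*(1/126)*130)*(1/3963) = -330/30450 + (65/126)*(1/3963) = -330*1/30450 + 65/499338 = -11/1015 + 65/499338 = -775249/72404010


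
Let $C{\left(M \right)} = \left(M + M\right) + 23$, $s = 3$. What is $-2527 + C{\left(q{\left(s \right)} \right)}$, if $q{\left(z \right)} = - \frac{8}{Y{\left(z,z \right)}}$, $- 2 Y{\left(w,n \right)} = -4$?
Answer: $-2512$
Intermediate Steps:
$Y{\left(w,n \right)} = 2$ ($Y{\left(w,n \right)} = \left(- \frac{1}{2}\right) \left(-4\right) = 2$)
$q{\left(z \right)} = -4$ ($q{\left(z \right)} = - \frac{8}{2} = \left(-8\right) \frac{1}{2} = -4$)
$C{\left(M \right)} = 23 + 2 M$ ($C{\left(M \right)} = 2 M + 23 = 23 + 2 M$)
$-2527 + C{\left(q{\left(s \right)} \right)} = -2527 + \left(23 + 2 \left(-4\right)\right) = -2527 + \left(23 - 8\right) = -2527 + 15 = -2512$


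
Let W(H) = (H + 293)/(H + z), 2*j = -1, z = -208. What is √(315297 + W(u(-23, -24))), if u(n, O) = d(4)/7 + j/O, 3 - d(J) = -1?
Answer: √1531250889850354/69689 ≈ 561.51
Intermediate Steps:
j = -½ (j = (½)*(-1) = -½ ≈ -0.50000)
d(J) = 4 (d(J) = 3 - 1*(-1) = 3 + 1 = 4)
u(n, O) = 4/7 - 1/(2*O)
W(H) = (293 + H)/(-208 + H) (W(H) = (H + 293)/(H - 208) = (293 + H)/(-208 + H))
√(315297 + W(u(-23, -24))) = √(315297 + (293 + (1/14)*(-7 + 8*(-24))/(-24))/(-208 + (1/14)*(-7 + 8*(-24))/(-24))) = √(315297 + (293 + (1/14)*(-1/24)*(-7 - 192))/(-208 + (1/14)*(-1/24)*(-7 - 192))) = √(315297 + (293 + (1/14)*(-1/24)*(-199))/(-208 + (1/14)*(-1/24)*(-199))) = √(315297 + (293 + 199/336)/(-208 + 199/336)) = √(315297 + (98647/336)/(-69689/336)) = √(315297 - 336/69689*98647/336) = √(315297 - 98647/69689) = √(21972633986/69689) = √1531250889850354/69689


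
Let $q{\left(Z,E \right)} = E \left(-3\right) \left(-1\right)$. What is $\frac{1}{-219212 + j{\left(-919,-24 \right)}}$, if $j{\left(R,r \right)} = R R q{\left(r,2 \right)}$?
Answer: $\frac{1}{4848154} \approx 2.0626 \cdot 10^{-7}$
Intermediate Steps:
$q{\left(Z,E \right)} = 3 E$ ($q{\left(Z,E \right)} = - 3 E \left(-1\right) = 3 E$)
$j{\left(R,r \right)} = 6 R^{2}$ ($j{\left(R,r \right)} = R R 3 \cdot 2 = R^{2} \cdot 6 = 6 R^{2}$)
$\frac{1}{-219212 + j{\left(-919,-24 \right)}} = \frac{1}{-219212 + 6 \left(-919\right)^{2}} = \frac{1}{-219212 + 6 \cdot 844561} = \frac{1}{-219212 + 5067366} = \frac{1}{4848154}$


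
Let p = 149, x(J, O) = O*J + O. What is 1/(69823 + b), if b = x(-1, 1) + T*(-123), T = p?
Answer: 1/51496 ≈ 1.9419e-5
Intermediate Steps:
x(J, O) = O + J*O (x(J, O) = J*O + O = O + J*O)
T = 149
b = -18327 (b = 1*(1 - 1) + 149*(-123) = 1*0 - 18327 = 0 - 18327 = -18327)
1/(69823 + b) = 1/(69823 - 18327) = 1/51496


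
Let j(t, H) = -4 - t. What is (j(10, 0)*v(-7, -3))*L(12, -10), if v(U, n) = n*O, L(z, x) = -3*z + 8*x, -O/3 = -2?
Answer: -29232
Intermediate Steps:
O = 6 (O = -3*(-2) = 6)
v(U, n) = 6*n (v(U, n) = n*6 = 6*n)
(j(10, 0)*v(-7, -3))*L(12, -10) = ((-4 - 1*10)*(6*(-3)))*(-3*12 + 8*(-10)) = ((-4 - 10)*(-18))*(-36 - 80) = -14*(-18)*(-116) = 252*(-116) = -29232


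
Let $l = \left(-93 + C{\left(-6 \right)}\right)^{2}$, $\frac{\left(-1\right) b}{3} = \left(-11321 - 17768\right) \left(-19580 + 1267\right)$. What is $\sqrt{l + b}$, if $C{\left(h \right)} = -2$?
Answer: $i \sqrt{1598111546} \approx 39976.0 i$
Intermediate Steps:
$b = -1598120571$ ($b = - 3 \left(-11321 - 17768\right) \left(-19580 + 1267\right) = - 3 \left(\left(-29089\right) \left(-18313\right)\right) = \left(-3\right) 532706857 = -1598120571$)
$l = 9025$ ($l = \left(-93 - 2\right)^{2} = \left(-95\right)^{2} = 9025$)
$\sqrt{l + b} = \sqrt{9025 - 1598120571} = \sqrt{-1598111546} = i \sqrt{1598111546}$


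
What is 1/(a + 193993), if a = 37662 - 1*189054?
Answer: 1/42601 ≈ 2.3474e-5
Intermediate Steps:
a = -151392 (a = 37662 - 189054 = -151392)
1/(a + 193993) = 1/(-151392 + 193993) = 1/42601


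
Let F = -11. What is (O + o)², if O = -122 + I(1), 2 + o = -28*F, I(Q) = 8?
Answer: 36864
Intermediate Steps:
o = 306 (o = -2 - 28*(-11) = -2 + 308 = 306)
O = -114 (O = -122 + 8 = -114)
(O + o)² = (-114 + 306)² = 192² = 36864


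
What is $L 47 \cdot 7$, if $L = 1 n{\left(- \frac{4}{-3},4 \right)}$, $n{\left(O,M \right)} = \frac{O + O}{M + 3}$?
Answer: $\frac{376}{3} \approx 125.33$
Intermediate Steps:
$n{\left(O,M \right)} = \frac{2 O}{3 + M}$
$L = \frac{8}{21}$ ($L = 1 \frac{2 \left(- \frac{4}{-3}\right)}{3 + 4} = 1 \frac{2 \left(\left(-4\right) \left(- \frac{1}{3}\right)\right)}{7} = 1 \cdot 2 \cdot \frac{4}{3} \cdot \frac{1}{7} = 1 \cdot \frac{8}{21} = \frac{8}{21} \approx 0.38095$)
$L 47 \cdot 7 = \frac{8}{21} \cdot 47 \cdot 7 = \frac{376}{21} \cdot 7 = \frac{376}{3}$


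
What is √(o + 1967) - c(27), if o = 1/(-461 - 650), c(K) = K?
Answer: -27 + 2*√606977074/1111 ≈ 17.351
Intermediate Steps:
o = -1/1111 (o = 1/(-1111) = -1/1111 ≈ -0.00090009)
√(o + 1967) - c(27) = √(-1/1111 + 1967) - 1*27 = √(2185336/1111) - 27 = 2*√606977074/1111 - 27 = -27 + 2*√606977074/1111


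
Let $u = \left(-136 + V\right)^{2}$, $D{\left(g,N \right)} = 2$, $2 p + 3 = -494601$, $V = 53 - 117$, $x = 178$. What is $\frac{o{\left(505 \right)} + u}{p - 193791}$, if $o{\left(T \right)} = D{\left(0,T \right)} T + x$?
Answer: $- \frac{41188}{441093} \approx -0.093377$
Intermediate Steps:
$V = -64$ ($V = 53 - 117 = -64$)
$p = -247302$ ($p = - \frac{3}{2} + \frac{1}{2} \left(-494601\right) = - \frac{3}{2} - \frac{494601}{2} = -247302$)
$o{\left(T \right)} = 178 + 2 T$ ($o{\left(T \right)} = 2 T + 178 = 178 + 2 T$)
$u = 40000$ ($u = \left(-136 - 64\right)^{2} = \left(-200\right)^{2} = 40000$)
$\frac{o{\left(505 \right)} + u}{p - 193791} = \frac{\left(178 + 2 \cdot 505\right) + 40000}{-247302 - 193791} = \frac{\left(178 + 1010\right) + 40000}{-441093} = \left(1188 + 40000\right) \left(- \frac{1}{441093}\right) = 41188 \left(- \frac{1}{441093}\right) = - \frac{41188}{441093}$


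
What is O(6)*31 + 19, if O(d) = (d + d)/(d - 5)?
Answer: 391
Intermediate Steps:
O(d) = 2*d/(-5 + d) (O(d) = (2*d)/(-5 + d) = 2*d/(-5 + d))
O(6)*31 + 19 = (2*6/(-5 + 6))*31 + 19 = (2*6/1)*31 + 19 = (2*6*1)*31 + 19 = 12*31 + 19 = 372 + 19 = 391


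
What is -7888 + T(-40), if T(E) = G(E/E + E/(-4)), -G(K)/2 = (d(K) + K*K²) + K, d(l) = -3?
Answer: -10566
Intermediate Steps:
G(K) = 6 - 2*K - 2*K³ (G(K) = -2*((-3 + K*K²) + K) = -2*((-3 + K³) + K) = -2*(-3 + K + K³) = 6 - 2*K - 2*K³)
T(E) = 4 + E/2 - 2*(1 - E/4)³ (T(E) = 6 - 2*(E/E + E/(-4)) - 2*(E/E + E/(-4))³ = 6 - 2*(1 + E*(-¼)) - 2*(1 + E*(-¼))³ = 6 - 2*(1 - E/4) - 2*(1 - E/4)³ = 6 + (-2 + E/2) - 2*(1 - E/4)³ = 4 + E/2 - 2*(1 - E/4)³)
-7888 + T(-40) = -7888 + (4 + (½)*(-40) + (-4 - 40)³/32) = -7888 + (4 - 20 + (1/32)*(-44)³) = -7888 + (4 - 20 + (1/32)*(-85184)) = -7888 + (4 - 20 - 2662) = -7888 - 2678 = -10566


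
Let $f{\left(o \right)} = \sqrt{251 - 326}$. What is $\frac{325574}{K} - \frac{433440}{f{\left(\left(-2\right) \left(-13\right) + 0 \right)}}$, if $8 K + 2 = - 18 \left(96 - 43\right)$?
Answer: $- \frac{651148}{239} + 28896 i \sqrt{3} \approx -2724.5 + 50049.0 i$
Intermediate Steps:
$f{\left(o \right)} = 5 i \sqrt{3}$ ($f{\left(o \right)} = \sqrt{-75} = 5 i \sqrt{3}$)
$K = - \frac{239}{2}$ ($K = - \frac{1}{4} + \frac{\left(-18\right) \left(96 - 43\right)}{8} = - \frac{1}{4} + \frac{\left(-18\right) 53}{8} = - \frac{1}{4} + \frac{1}{8} \left(-954\right) = - \frac{1}{4} - \frac{477}{4} = - \frac{239}{2} \approx -119.5$)
$\frac{325574}{K} - \frac{433440}{f{\left(\left(-2\right) \left(-13\right) + 0 \right)}} = \frac{325574}{- \frac{239}{2}} - \frac{433440}{5 i \sqrt{3}} = 325574 \left(- \frac{2}{239}\right) - 433440 \left(- \frac{i \sqrt{3}}{15}\right) = - \frac{651148}{239} + 28896 i \sqrt{3}$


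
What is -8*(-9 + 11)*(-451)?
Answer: 7216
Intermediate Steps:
-8*(-9 + 11)*(-451) = -8*2*(-451) = -16*(-451) = 7216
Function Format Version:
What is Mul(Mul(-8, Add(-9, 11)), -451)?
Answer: 7216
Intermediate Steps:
Mul(Mul(-8, Add(-9, 11)), -451) = Mul(Mul(-8, 2), -451) = Mul(-16, -451) = 7216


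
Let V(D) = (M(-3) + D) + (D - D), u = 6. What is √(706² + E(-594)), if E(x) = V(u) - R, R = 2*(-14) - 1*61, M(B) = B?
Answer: 12*√3462 ≈ 706.07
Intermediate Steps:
V(D) = -3 + D (V(D) = (-3 + D) + (D - D) = (-3 + D) + 0 = -3 + D)
R = -89 (R = -28 - 61 = -89)
E(x) = 92 (E(x) = (-3 + 6) - 1*(-89) = 3 + 89 = 92)
√(706² + E(-594)) = √(706² + 92) = √(498436 + 92) = √498528 = 12*√3462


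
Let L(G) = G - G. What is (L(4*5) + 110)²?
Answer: 12100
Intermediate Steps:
L(G) = 0
(L(4*5) + 110)² = (0 + 110)² = 110² = 12100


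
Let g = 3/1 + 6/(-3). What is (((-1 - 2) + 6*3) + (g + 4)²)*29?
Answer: 1160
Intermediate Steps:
g = 1 (g = 3*1 + 6*(-⅓) = 3 - 2 = 1)
(((-1 - 2) + 6*3) + (g + 4)²)*29 = (((-1 - 2) + 6*3) + (1 + 4)²)*29 = ((-3 + 18) + 5²)*29 = (15 + 25)*29 = 40*29 = 1160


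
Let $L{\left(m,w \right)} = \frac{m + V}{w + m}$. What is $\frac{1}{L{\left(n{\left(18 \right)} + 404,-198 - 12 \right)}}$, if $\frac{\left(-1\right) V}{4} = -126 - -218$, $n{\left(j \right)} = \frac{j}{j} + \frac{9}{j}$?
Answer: $\frac{391}{75} \approx 5.2133$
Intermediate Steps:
$n{\left(j \right)} = 1 + \frac{9}{j}$
$V = -368$ ($V = - 4 \left(-126 - -218\right) = - 4 \left(-126 + 218\right) = \left(-4\right) 92 = -368$)
$L{\left(m,w \right)} = \frac{-368 + m}{m + w}$ ($L{\left(m,w \right)} = \frac{m - 368}{w + m} = \frac{-368 + m}{m + w}$)
$\frac{1}{L{\left(n{\left(18 \right)} + 404,-198 - 12 \right)}} = \frac{1}{\frac{1}{\left(\frac{9 + 18}{18} + 404\right) - 210} \left(-368 + \left(\frac{9 + 18}{18} + 404\right)\right)} = \frac{1}{\frac{1}{\left(\frac{1}{18} \cdot 27 + 404\right) - 210} \left(-368 + \left(\frac{1}{18} \cdot 27 + 404\right)\right)} = \frac{1}{\frac{1}{\left(\frac{3}{2} + 404\right) - 210} \left(-368 + \left(\frac{3}{2} + 404\right)\right)} = \frac{1}{\frac{1}{\frac{811}{2} - 210} \left(-368 + \frac{811}{2}\right)} = \frac{1}{\frac{1}{\frac{391}{2}} \cdot \frac{75}{2}} = \frac{1}{\frac{2}{391} \cdot \frac{75}{2}} = \frac{1}{\frac{75}{391}} = \frac{391}{75}$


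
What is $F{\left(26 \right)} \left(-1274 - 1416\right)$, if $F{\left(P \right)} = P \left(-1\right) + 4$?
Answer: $59180$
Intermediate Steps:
$F{\left(P \right)} = 4 - P$ ($F{\left(P \right)} = - P + 4 = 4 - P$)
$F{\left(26 \right)} \left(-1274 - 1416\right) = \left(4 - 26\right) \left(-1274 - 1416\right) = \left(4 - 26\right) \left(-2690\right) = \left(-22\right) \left(-2690\right) = 59180$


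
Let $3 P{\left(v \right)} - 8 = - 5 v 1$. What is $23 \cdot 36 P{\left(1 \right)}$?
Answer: $828$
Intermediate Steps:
$P{\left(v \right)} = \frac{8}{3} - \frac{5 v}{3}$ ($P{\left(v \right)} = \frac{8}{3} + \frac{- 5 v 1}{3} = \frac{8}{3} + \frac{\left(-5\right) v}{3} = \frac{8}{3} - \frac{5 v}{3}$)
$23 \cdot 36 P{\left(1 \right)} = 23 \cdot 36 \left(\frac{8}{3} - \frac{5}{3}\right) = 828 \left(\frac{8}{3} - \frac{5}{3}\right) = 828 \cdot 1 = 828$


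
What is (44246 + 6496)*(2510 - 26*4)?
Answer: 122085252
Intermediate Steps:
(44246 + 6496)*(2510 - 26*4) = 50742*(2510 - 104) = 50742*2406 = 122085252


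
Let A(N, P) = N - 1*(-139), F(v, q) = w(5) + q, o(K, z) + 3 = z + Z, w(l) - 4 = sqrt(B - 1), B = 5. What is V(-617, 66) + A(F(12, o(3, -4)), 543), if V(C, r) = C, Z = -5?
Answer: -484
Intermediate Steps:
w(l) = 6 (w(l) = 4 + sqrt(5 - 1) = 4 + sqrt(4) = 4 + 2 = 6)
o(K, z) = -8 + z (o(K, z) = -3 + (z - 5) = -3 + (-5 + z) = -8 + z)
F(v, q) = 6 + q
A(N, P) = 139 + N (A(N, P) = N + 139 = 139 + N)
V(-617, 66) + A(F(12, o(3, -4)), 543) = -617 + (139 + (6 + (-8 - 4))) = -617 + (139 + (6 - 12)) = -617 + (139 - 6) = -617 + 133 = -484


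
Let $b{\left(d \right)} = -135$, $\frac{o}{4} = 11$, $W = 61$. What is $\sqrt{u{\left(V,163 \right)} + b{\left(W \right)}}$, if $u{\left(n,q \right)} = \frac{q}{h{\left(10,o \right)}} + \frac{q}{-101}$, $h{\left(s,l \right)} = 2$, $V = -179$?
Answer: $\frac{3 i \sqrt{249874}}{202} \approx 7.4239 i$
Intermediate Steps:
$o = 44$ ($o = 4 \cdot 11 = 44$)
$u{\left(n,q \right)} = \frac{99 q}{202}$ ($u{\left(n,q \right)} = \frac{q}{2} + \frac{q}{-101} = q \frac{1}{2} + q \left(- \frac{1}{101}\right) = \frac{q}{2} - \frac{q}{101} = \frac{99 q}{202}$)
$\sqrt{u{\left(V,163 \right)} + b{\left(W \right)}} = \sqrt{\frac{99}{202} \cdot 163 - 135} = \sqrt{\frac{16137}{202} - 135} = \sqrt{- \frac{11133}{202}} = \frac{3 i \sqrt{249874}}{202}$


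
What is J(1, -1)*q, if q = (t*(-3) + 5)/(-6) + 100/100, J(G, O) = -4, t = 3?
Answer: -20/3 ≈ -6.6667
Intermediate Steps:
q = 5/3 (q = (3*(-3) + 5)/(-6) + 100/100 = (-9 + 5)*(-1/6) + 100*(1/100) = -4*(-1/6) + 1 = 2/3 + 1 = 5/3 ≈ 1.6667)
J(1, -1)*q = -4*5/3 = -20/3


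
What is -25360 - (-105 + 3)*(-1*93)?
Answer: -34846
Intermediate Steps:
-25360 - (-105 + 3)*(-1*93) = -25360 - (-102)*(-93) = -25360 - 1*9486 = -25360 - 9486 = -34846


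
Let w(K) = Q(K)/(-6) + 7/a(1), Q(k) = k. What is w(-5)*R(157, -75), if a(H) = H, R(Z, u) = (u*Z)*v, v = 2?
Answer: -184475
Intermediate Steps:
R(Z, u) = 2*Z*u (R(Z, u) = (u*Z)*2 = (Z*u)*2 = 2*Z*u)
w(K) = 7 - K/6 (w(K) = K/(-6) + 7/1 = K*(-⅙) + 7*1 = -K/6 + 7 = 7 - K/6)
w(-5)*R(157, -75) = (7 - ⅙*(-5))*(2*157*(-75)) = (7 + ⅚)*(-23550) = (47/6)*(-23550) = -184475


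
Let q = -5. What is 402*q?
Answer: -2010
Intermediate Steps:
402*q = 402*(-5) = -2010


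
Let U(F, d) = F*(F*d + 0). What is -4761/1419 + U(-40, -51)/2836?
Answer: -10774383/335357 ≈ -32.128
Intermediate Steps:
U(F, d) = d*F² (U(F, d) = F*(F*d) = d*F²)
-4761/1419 + U(-40, -51)/2836 = -4761/1419 - 51*(-40)²/2836 = -4761*1/1419 - 51*1600*(1/2836) = -1587/473 - 81600*1/2836 = -1587/473 - 20400/709 = -10774383/335357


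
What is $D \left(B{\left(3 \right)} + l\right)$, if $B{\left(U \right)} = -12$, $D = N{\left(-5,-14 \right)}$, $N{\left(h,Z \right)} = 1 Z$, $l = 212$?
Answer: $-2800$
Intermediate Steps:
$N{\left(h,Z \right)} = Z$
$D = -14$
$D \left(B{\left(3 \right)} + l\right) = - 14 \left(-12 + 212\right) = \left(-14\right) 200 = -2800$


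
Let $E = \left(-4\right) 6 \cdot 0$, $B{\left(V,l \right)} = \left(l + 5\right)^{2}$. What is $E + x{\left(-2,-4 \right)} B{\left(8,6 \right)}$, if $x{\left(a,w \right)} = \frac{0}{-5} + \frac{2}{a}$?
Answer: $-121$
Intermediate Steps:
$x{\left(a,w \right)} = \frac{2}{a}$ ($x{\left(a,w \right)} = 0 \left(- \frac{1}{5}\right) + \frac{2}{a} = 0 + \frac{2}{a} = \frac{2}{a}$)
$B{\left(V,l \right)} = \left(5 + l\right)^{2}$
$E = 0$ ($E = \left(-24\right) 0 = 0$)
$E + x{\left(-2,-4 \right)} B{\left(8,6 \right)} = 0 + \frac{2}{-2} \left(5 + 6\right)^{2} = 0 + 2 \left(- \frac{1}{2}\right) 11^{2} = 0 - 121 = -121$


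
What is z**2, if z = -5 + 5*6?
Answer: 625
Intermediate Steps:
z = 25 (z = -5 + 30 = 25)
z**2 = 25**2 = 625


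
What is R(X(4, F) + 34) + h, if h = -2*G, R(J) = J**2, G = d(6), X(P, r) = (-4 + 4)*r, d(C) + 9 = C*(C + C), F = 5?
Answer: 1030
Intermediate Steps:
d(C) = -9 + 2*C**2 (d(C) = -9 + C*(C + C) = -9 + C*(2*C) = -9 + 2*C**2)
X(P, r) = 0 (X(P, r) = 0*r = 0)
G = 63 (G = -9 + 2*6**2 = -9 + 2*36 = -9 + 72 = 63)
h = -126 (h = -2*63 = -126)
R(X(4, F) + 34) + h = (0 + 34)**2 - 126 = 34**2 - 126 = 1156 - 126 = 1030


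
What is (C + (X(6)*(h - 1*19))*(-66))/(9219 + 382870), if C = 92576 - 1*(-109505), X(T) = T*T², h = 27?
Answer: 88033/392089 ≈ 0.22452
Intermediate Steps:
X(T) = T³
C = 202081 (C = 92576 + 109505 = 202081)
(C + (X(6)*(h - 1*19))*(-66))/(9219 + 382870) = (202081 + (6³*(27 - 1*19))*(-66))/(9219 + 382870) = (202081 + (216*(27 - 19))*(-66))/392089 = (202081 + (216*8)*(-66))*(1/392089) = (202081 + 1728*(-66))*(1/392089) = (202081 - 114048)*(1/392089) = 88033*(1/392089) = 88033/392089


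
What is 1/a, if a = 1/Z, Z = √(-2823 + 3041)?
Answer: √218 ≈ 14.765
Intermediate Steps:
Z = √218 ≈ 14.765
a = √218/218 (a = 1/(√218) = √218/218 ≈ 0.067729)
1/a = 1/(√218/218) = √218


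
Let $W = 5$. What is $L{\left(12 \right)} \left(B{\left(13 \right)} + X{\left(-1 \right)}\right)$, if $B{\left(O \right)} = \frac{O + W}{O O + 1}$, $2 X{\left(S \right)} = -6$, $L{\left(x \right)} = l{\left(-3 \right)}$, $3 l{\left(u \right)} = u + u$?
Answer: $\frac{492}{85} \approx 5.7882$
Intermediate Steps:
$l{\left(u \right)} = \frac{2 u}{3}$ ($l{\left(u \right)} = \frac{u + u}{3} = \frac{2 u}{3}$)
$L{\left(x \right)} = -2$ ($L{\left(x \right)} = \frac{2}{3} \left(-3\right) = -2$)
$X{\left(S \right)} = -3$ ($X{\left(S \right)} = \frac{1}{2} \left(-6\right) = -3$)
$B{\left(O \right)} = \frac{5 + O}{1 + O^{2}}$ ($B{\left(O \right)} = \frac{O + 5}{O O + 1} = \frac{5 + O}{O^{2} + 1} = \frac{5 + O}{1 + O^{2}}$)
$L{\left(12 \right)} \left(B{\left(13 \right)} + X{\left(-1 \right)}\right) = - 2 \left(\frac{5 + 13}{1 + 13^{2}} - 3\right) = - 2 \left(\frac{1}{1 + 169} \cdot 18 - 3\right) = - 2 \left(\frac{1}{170} \cdot 18 - 3\right) = - 2 \left(\frac{9}{85} - 3\right) = \left(-2\right) \left(- \frac{246}{85}\right) = \frac{492}{85}$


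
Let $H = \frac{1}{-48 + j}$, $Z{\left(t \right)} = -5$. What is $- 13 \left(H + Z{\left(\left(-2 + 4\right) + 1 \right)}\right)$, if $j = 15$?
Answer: $\frac{2158}{33} \approx 65.394$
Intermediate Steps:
$H = - \frac{1}{33}$ ($H = \frac{1}{-48 + 15} = \frac{1}{-33} = - \frac{1}{33} \approx -0.030303$)
$- 13 \left(H + Z{\left(\left(-2 + 4\right) + 1 \right)}\right) = - 13 \left(- \frac{1}{33} - 5\right) = \left(-13\right) \left(- \frac{166}{33}\right) = \frac{2158}{33}$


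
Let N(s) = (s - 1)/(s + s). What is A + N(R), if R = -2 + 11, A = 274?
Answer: 2470/9 ≈ 274.44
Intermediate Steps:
R = 9
N(s) = (-1 + s)/(2*s) (N(s) = (-1 + s)/((2*s)) = (-1 + s)*(1/(2*s)) = (-1 + s)/(2*s))
A + N(R) = 274 + (½)*(-1 + 9)/9 = 274 + (½)*(⅑)*8 = 274 + 4/9 = 2470/9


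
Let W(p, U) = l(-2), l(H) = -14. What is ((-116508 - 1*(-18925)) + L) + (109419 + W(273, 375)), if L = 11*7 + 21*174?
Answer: 15553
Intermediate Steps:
W(p, U) = -14
L = 3731 (L = 77 + 3654 = 3731)
((-116508 - 1*(-18925)) + L) + (109419 + W(273, 375)) = ((-116508 - 1*(-18925)) + 3731) + (109419 - 14) = ((-116508 + 18925) + 3731) + 109405 = (-97583 + 3731) + 109405 = -93852 + 109405 = 15553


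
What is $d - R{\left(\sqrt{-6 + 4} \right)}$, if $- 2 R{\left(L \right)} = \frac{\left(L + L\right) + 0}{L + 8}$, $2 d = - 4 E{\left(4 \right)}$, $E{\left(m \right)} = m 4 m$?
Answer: $\frac{- 127 \sqrt{2} + 1024 i}{\sqrt{2} - 8 i} \approx -127.97 + 0.17142 i$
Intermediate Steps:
$E{\left(m \right)} = 4 m^{2}$ ($E{\left(m \right)} = 4 m m = 4 m^{2}$)
$d = -128$ ($d = \frac{\left(-4\right) 4 \cdot 4^{2}}{2} = \frac{\left(-4\right) 4 \cdot 16}{2} = \frac{\left(-4\right) 64}{2} = \frac{1}{2} \left(-256\right) = -128$)
$R{\left(L \right)} = - \frac{L}{8 + L}$ ($R{\left(L \right)} = - \frac{\left(\left(L + L\right) + 0\right) \frac{1}{L + 8}}{2} = - \frac{\left(2 L + 0\right) \frac{1}{8 + L}}{2} = - \frac{2 L \frac{1}{8 + L}}{2} = - \frac{L}{8 + L}$)
$d - R{\left(\sqrt{-6 + 4} \right)} = -128 - - \frac{\sqrt{-6 + 4}}{8 + \sqrt{-6 + 4}} = -128 - - \frac{\sqrt{-2}}{8 + \sqrt{-2}} = -128 - - \frac{i \sqrt{2}}{8 + i \sqrt{2}} = -128 + \frac{i \sqrt{2}}{8 + i \sqrt{2}}$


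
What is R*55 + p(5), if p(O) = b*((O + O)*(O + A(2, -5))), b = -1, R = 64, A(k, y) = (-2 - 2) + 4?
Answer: 3470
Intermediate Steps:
A(k, y) = 0 (A(k, y) = -4 + 4 = 0)
p(O) = -2*O**2 (p(O) = -(O + O)*(O + 0) = -2*O*O = -2*O**2)
R*55 + p(5) = 64*55 - 2*5**2 = 3520 - 2*25 = 3520 - 50 = 3470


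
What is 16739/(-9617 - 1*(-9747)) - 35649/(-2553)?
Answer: 15789679/110630 ≈ 142.73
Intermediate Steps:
16739/(-9617 - 1*(-9747)) - 35649/(-2553) = 16739/(-9617 + 9747) - 35649*(-1/2553) = 16739/130 + 11883/851 = 15789679/110630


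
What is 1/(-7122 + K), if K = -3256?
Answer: -1/10378 ≈ -9.6358e-5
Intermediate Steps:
1/(-7122 + K) = 1/(-7122 - 3256) = 1/(-10378) = -1/10378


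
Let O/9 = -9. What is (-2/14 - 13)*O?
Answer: 7452/7 ≈ 1064.6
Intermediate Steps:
O = -81 (O = 9*(-9) = -81)
(-2/14 - 13)*O = (-2/14 - 13)*(-81) = (-2*1/14 - 13)*(-81) = (-⅐ - 13)*(-81) = -92/7*(-81) = 7452/7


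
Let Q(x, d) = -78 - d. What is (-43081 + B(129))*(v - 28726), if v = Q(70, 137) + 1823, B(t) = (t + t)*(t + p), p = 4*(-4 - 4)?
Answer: 489615490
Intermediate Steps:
p = -32 (p = 4*(-8) = -32)
B(t) = 2*t*(-32 + t) (B(t) = (t + t)*(t - 32) = (2*t)*(-32 + t) = 2*t*(-32 + t))
v = 1608 (v = (-78 - 1*137) + 1823 = (-78 - 137) + 1823 = -215 + 1823 = 1608)
(-43081 + B(129))*(v - 28726) = (-43081 + 2*129*(-32 + 129))*(1608 - 28726) = (-43081 + 2*129*97)*(-27118) = (-43081 + 25026)*(-27118) = -18055*(-27118) = 489615490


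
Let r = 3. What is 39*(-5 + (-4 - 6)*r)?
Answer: -1365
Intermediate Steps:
39*(-5 + (-4 - 6)*r) = 39*(-5 + (-4 - 6)*3) = 39*(-5 - 10*3) = 39*(-5 - 30) = 39*(-35) = -1365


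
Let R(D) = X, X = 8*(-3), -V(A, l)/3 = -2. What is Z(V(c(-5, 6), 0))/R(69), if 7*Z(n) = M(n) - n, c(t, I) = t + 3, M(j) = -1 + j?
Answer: 1/168 ≈ 0.0059524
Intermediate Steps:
c(t, I) = 3 + t
V(A, l) = 6 (V(A, l) = -3*(-2) = 6)
X = -24
R(D) = -24
Z(n) = -1/7 (Z(n) = ((-1 + n) - n)/7 = (1/7)*(-1) = -1/7)
Z(V(c(-5, 6), 0))/R(69) = -1/7/(-24) = -1/7*(-1/24) = 1/168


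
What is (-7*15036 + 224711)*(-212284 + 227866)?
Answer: 1861410138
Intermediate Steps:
(-7*15036 + 224711)*(-212284 + 227866) = (-105252 + 224711)*15582 = 119459*15582 = 1861410138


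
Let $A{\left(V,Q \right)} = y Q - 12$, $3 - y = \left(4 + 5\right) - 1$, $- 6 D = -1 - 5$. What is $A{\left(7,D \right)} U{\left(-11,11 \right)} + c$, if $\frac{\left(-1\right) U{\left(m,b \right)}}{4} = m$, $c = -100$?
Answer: $-848$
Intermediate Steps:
$D = 1$ ($D = - \frac{-1 - 5}{6} = \left(- \frac{1}{6}\right) \left(-6\right) = 1$)
$y = -5$ ($y = 3 - \left(\left(4 + 5\right) - 1\right) = 3 - \left(9 - 1\right) = 3 - 8 = -5$)
$U{\left(m,b \right)} = - 4 m$
$A{\left(V,Q \right)} = -12 - 5 Q$ ($A{\left(V,Q \right)} = - 5 Q - 12 = -12 - 5 Q$)
$A{\left(7,D \right)} U{\left(-11,11 \right)} + c = \left(-12 - 5\right) \left(\left(-4\right) \left(-11\right)\right) - 100 = \left(-12 - 5\right) 44 - 100 = \left(-17\right) 44 - 100 = -748 - 100 = -848$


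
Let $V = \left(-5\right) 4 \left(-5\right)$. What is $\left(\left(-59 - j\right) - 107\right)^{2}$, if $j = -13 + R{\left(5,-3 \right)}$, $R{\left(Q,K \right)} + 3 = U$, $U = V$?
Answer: $62500$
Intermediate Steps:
$V = 100$ ($V = \left(-20\right) \left(-5\right) = 100$)
$U = 100$
$R{\left(Q,K \right)} = 97$ ($R{\left(Q,K \right)} = -3 + 100 = 97$)
$j = 84$ ($j = -13 + 97 = 84$)
$\left(\left(-59 - j\right) - 107\right)^{2} = \left(\left(-59 - 84\right) - 107\right)^{2} = \left(-143 - 107\right)^{2} = \left(-250\right)^{2} = 62500$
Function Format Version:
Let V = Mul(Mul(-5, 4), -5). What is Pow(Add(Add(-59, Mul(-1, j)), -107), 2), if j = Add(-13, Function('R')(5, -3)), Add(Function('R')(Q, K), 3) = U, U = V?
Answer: 62500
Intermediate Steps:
V = 100 (V = Mul(-20, -5) = 100)
U = 100
Function('R')(Q, K) = 97 (Function('R')(Q, K) = Add(-3, 100) = 97)
j = 84 (j = Add(-13, 97) = 84)
Pow(Add(Add(-59, Mul(-1, j)), -107), 2) = Pow(Add(Add(-59, Mul(-1, 84)), -107), 2) = Pow(Add(Add(-59, -84), -107), 2) = Pow(Add(-143, -107), 2) = Pow(-250, 2) = 62500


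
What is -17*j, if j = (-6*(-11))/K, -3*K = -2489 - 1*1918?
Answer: -1122/1469 ≈ -0.76378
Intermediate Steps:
K = 1469 (K = -(-2489 - 1*1918)/3 = -(-2489 - 1918)/3 = -1/3*(-4407) = 1469)
j = 66/1469 (j = -6*(-11)/1469 = 66*(1/1469) = 66/1469 ≈ 0.044929)
-17*j = -17*66/1469 = -1122/1469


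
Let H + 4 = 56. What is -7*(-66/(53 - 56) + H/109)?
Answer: -17150/109 ≈ -157.34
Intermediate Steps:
H = 52 (H = -4 + 56 = 52)
-7*(-66/(53 - 56) + H/109) = -7*(-66/(53 - 56) + 52/109) = -7*(-66/(-3) + 52*(1/109)) = -7*(-66*(-1/3) + 52/109) = -7*(22 + 52/109) = -7*2450/109 = -17150/109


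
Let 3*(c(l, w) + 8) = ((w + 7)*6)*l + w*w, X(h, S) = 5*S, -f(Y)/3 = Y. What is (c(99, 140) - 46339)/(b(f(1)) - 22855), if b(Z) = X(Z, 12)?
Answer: 32123/68385 ≈ 0.46974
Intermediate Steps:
f(Y) = -3*Y
b(Z) = 60 (b(Z) = 5*12 = 60)
c(l, w) = -8 + w²/3 + l*(42 + 6*w)/3 (c(l, w) = -8 + (((w + 7)*6)*l + w*w)/3 = -8 + (((7 + w)*6)*l + w²)/3 = -8 + ((42 + 6*w)*l + w²)/3 = -8 + (l*(42 + 6*w) + w²)/3 = -8 + (w² + l*(42 + 6*w))/3 = -8 + (w²/3 + l*(42 + 6*w)/3) = -8 + w²/3 + l*(42 + 6*w)/3)
(c(99, 140) - 46339)/(b(f(1)) - 22855) = ((-8 + 14*99 + (⅓)*140² + 2*99*140) - 46339)/(60 - 22855) = ((-8 + 1386 + (⅓)*19600 + 27720) - 46339)/(-22795) = ((-8 + 1386 + 19600/3 + 27720) - 46339)*(-1/22795) = (106894/3 - 46339)*(-1/22795) = -32123/3*(-1/22795) = 32123/68385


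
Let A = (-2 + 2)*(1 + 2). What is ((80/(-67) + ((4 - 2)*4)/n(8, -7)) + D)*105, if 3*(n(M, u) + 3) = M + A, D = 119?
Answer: 659925/67 ≈ 9849.6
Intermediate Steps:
A = 0 (A = 0*3 = 0)
n(M, u) = -3 + M/3 (n(M, u) = -3 + (M + 0)/3 = -3 + M/3)
((80/(-67) + ((4 - 2)*4)/n(8, -7)) + D)*105 = ((80/(-67) + ((4 - 2)*4)/(-3 + (⅓)*8)) + 119)*105 = ((80*(-1/67) + (2*4)/(-3 + 8/3)) + 119)*105 = ((-80/67 + 8/(-⅓)) + 119)*105 = ((-80/67 + 8*(-3)) + 119)*105 = ((-80/67 - 24) + 119)*105 = (-1688/67 + 119)*105 = (6285/67)*105 = 659925/67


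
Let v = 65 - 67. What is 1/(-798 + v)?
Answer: -1/800 ≈ -0.0012500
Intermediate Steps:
v = -2
1/(-798 + v) = 1/(-798 - 2) = 1/(-800) = -1/800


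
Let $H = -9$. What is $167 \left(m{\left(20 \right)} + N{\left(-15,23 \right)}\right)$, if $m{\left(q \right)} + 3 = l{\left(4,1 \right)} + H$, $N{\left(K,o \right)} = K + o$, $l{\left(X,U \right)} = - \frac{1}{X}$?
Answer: $- \frac{2839}{4} \approx -709.75$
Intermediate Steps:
$m{\left(q \right)} = - \frac{49}{4}$ ($m{\left(q \right)} = -3 - \frac{37}{4} = - \frac{49}{4}$)
$167 \left(m{\left(20 \right)} + N{\left(-15,23 \right)}\right) = 167 \left(- \frac{49}{4} + \left(-15 + 23\right)\right) = 167 \left(- \frac{49}{4} + 8\right) = 167 \left(- \frac{17}{4}\right) = - \frac{2839}{4}$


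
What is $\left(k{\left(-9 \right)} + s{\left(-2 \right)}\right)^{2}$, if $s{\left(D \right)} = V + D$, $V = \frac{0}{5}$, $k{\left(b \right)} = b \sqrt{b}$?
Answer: $-725 + 108 i \approx -725.0 + 108.0 i$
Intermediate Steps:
$k{\left(b \right)} = b^{\frac{3}{2}}$
$V = 0$ ($V = 0 \cdot \frac{1}{5} = 0$)
$s{\left(D \right)} = D$ ($s{\left(D \right)} = 0 + D = D$)
$\left(k{\left(-9 \right)} + s{\left(-2 \right)}\right)^{2} = \left(\left(-9\right)^{\frac{3}{2}} - 2\right)^{2} = \left(- 27 i - 2\right)^{2} = \left(-2 - 27 i\right)^{2}$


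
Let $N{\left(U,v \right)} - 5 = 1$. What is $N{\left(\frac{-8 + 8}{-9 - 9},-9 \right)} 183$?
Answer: $1098$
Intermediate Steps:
$N{\left(U,v \right)} = 6$ ($N{\left(U,v \right)} = 5 + 1 = 6$)
$N{\left(\frac{-8 + 8}{-9 - 9},-9 \right)} 183 = 6 \cdot 183 = 1098$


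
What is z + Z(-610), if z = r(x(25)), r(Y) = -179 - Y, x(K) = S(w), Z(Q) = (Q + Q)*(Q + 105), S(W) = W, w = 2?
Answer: 615919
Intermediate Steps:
Z(Q) = 2*Q*(105 + Q) (Z(Q) = (2*Q)*(105 + Q) = 2*Q*(105 + Q))
x(K) = 2
z = -181 (z = -179 - 1*2 = -179 - 2 = -181)
z + Z(-610) = -181 + 2*(-610)*(105 - 610) = -181 + 2*(-610)*(-505) = -181 + 616100 = 615919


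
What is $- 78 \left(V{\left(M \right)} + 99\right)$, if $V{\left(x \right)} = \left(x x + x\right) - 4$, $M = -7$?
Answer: $-10686$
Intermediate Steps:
$V{\left(x \right)} = -4 + x + x^{2}$ ($V{\left(x \right)} = \left(x^{2} + x\right) - 4 = \left(x + x^{2}\right) - 4 = -4 + x + x^{2}$)
$- 78 \left(V{\left(M \right)} + 99\right) = - 78 \left(\left(-4 - 7 + \left(-7\right)^{2}\right) + 99\right) = - 78 \left(\left(-4 - 7 + 49\right) + 99\right) = - 78 \left(38 + 99\right) = \left(-78\right) 137 = -10686$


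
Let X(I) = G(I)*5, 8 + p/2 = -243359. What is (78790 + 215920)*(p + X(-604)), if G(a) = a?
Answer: -144335401340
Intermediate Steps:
p = -486734 (p = -16 + 2*(-243359) = -16 - 486718 = -486734)
X(I) = 5*I (X(I) = I*5 = 5*I)
(78790 + 215920)*(p + X(-604)) = (78790 + 215920)*(-486734 + 5*(-604)) = 294710*(-486734 - 3020) = 294710*(-489754) = -144335401340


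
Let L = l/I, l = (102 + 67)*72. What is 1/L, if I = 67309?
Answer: 67309/12168 ≈ 5.5316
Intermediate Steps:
l = 12168 (l = 169*72 = 12168)
L = 12168/67309 ≈ 0.18078
1/L = 1/(12168/67309) = 67309/12168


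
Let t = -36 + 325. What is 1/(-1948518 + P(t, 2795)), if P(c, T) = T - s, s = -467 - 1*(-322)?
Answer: -1/1945578 ≈ -5.1399e-7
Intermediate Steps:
s = -145 (s = -467 + 322 = -145)
t = 289
P(c, T) = 145 + T (P(c, T) = T - 1*(-145) = T + 145 = 145 + T)
1/(-1948518 + P(t, 2795)) = 1/(-1948518 + (145 + 2795)) = 1/(-1948518 + 2940) = 1/(-1945578) = -1/1945578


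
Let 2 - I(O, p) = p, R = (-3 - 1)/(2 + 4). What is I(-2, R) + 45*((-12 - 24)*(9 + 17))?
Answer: -126352/3 ≈ -42117.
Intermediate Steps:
R = -⅔ (R = -4/6 = -4*⅙ = -⅔ ≈ -0.66667)
I(O, p) = 2 - p
I(-2, R) + 45*((-12 - 24)*(9 + 17)) = (2 - 1*(-⅔)) + 45*((-12 - 24)*(9 + 17)) = (2 + ⅔) + 45*(-36*26) = 8/3 + 45*(-936) = 8/3 - 42120 = -126352/3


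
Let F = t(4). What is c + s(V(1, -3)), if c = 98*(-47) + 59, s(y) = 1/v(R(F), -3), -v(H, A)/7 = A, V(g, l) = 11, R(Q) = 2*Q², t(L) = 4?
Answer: -95486/21 ≈ -4547.0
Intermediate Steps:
F = 4
v(H, A) = -7*A
s(y) = 1/21 (s(y) = 1/(-7*(-3)) = 1/21)
c = -4547 (c = -4606 + 59 = -4547)
c + s(V(1, -3)) = -4547 + 1/21 = -95486/21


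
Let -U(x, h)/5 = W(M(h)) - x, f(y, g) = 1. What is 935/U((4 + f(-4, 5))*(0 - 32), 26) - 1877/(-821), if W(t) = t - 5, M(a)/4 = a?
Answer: 332616/212639 ≈ 1.5642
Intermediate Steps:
M(a) = 4*a
W(t) = -5 + t
U(x, h) = 25 - 20*h + 5*x (U(x, h) = -5*((-5 + 4*h) - x) = -5*(-5 - x + 4*h) = 25 - 20*h + 5*x)
935/U((4 + f(-4, 5))*(0 - 32), 26) - 1877/(-821) = 935/(25 - 20*26 + 5*((4 + 1)*(0 - 32))) - 1877/(-821) = 935/(25 - 520 + 5*(5*(-32))) - 1877*(-1/821) = 935/(25 - 520 + 5*(-160)) + 1877/821 = 935/(25 - 520 - 800) + 1877/821 = 935/(-1295) + 1877/821 = 935*(-1/1295) + 1877/821 = -187/259 + 1877/821 = 332616/212639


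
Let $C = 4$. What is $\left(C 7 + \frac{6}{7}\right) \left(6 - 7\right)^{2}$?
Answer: $\frac{202}{7} \approx 28.857$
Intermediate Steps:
$\left(C 7 + \frac{6}{7}\right) \left(6 - 7\right)^{2} = \left(4 \cdot 7 + \frac{6}{7}\right) \left(6 - 7\right)^{2} = \left(28 + 6 \cdot \frac{1}{7}\right) \left(6 - 7\right)^{2} = \left(28 + \frac{6}{7}\right) \left(6 - 7\right)^{2} = \frac{202 \left(-1\right)^{2}}{7} = \frac{202}{7} \cdot 1 = \frac{202}{7}$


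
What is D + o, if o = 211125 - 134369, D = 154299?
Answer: 231055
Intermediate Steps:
o = 76756
D + o = 154299 + 76756 = 231055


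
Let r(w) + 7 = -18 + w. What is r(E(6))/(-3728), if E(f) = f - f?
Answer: 25/3728 ≈ 0.0067060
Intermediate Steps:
E(f) = 0
r(w) = -25 + w (r(w) = -7 + (-18 + w) = -25 + w)
r(E(6))/(-3728) = (-25 + 0)/(-3728) = -25*(-1/3728) = 25/3728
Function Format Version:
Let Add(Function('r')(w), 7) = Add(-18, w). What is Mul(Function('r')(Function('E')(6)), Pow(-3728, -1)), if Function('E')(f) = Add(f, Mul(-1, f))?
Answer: Rational(25, 3728) ≈ 0.0067060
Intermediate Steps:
Function('E')(f) = 0
Function('r')(w) = Add(-25, w) (Function('r')(w) = Add(-7, Add(-18, w)) = Add(-25, w))
Mul(Function('r')(Function('E')(6)), Pow(-3728, -1)) = Mul(Add(-25, 0), Pow(-3728, -1)) = Mul(-25, Rational(-1, 3728)) = Rational(25, 3728)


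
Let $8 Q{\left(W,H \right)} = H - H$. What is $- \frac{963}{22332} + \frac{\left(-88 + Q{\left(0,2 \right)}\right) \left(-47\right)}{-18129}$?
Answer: $- \frac{36607793}{134952276} \approx -0.27126$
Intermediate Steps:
$Q{\left(W,H \right)} = 0$ ($Q{\left(W,H \right)} = \frac{H - H}{8} = \frac{1}{8} \cdot 0 = 0$)
$- \frac{963}{22332} + \frac{\left(-88 + Q{\left(0,2 \right)}\right) \left(-47\right)}{-18129} = - \frac{963}{22332} + \frac{\left(-88 + 0\right) \left(-47\right)}{-18129} = \left(-963\right) \frac{1}{22332} + \left(-88\right) \left(-47\right) \left(- \frac{1}{18129}\right) = - \frac{321}{7444} + 4136 \left(- \frac{1}{18129}\right) = - \frac{321}{7444} - \frac{4136}{18129} = - \frac{36607793}{134952276}$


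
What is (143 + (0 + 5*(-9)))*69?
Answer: 6762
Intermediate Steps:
(143 + (0 + 5*(-9)))*69 = (143 + (0 - 45))*69 = (143 - 45)*69 = 98*69 = 6762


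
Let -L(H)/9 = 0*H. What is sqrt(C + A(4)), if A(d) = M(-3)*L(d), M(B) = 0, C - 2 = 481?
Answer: sqrt(483) ≈ 21.977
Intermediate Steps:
C = 483 (C = 2 + 481 = 483)
L(H) = 0 (L(H) = -0*H = -9*0 = 0)
A(d) = 0 (A(d) = 0*0 = 0)
sqrt(C + A(4)) = sqrt(483 + 0) = sqrt(483)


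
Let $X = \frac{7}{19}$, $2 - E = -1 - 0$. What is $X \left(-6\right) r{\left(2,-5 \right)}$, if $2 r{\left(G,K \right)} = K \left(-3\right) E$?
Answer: $- \frac{945}{19} \approx -49.737$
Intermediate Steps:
$E = 3$ ($E = 2 - \left(-1 - 0\right) = 2 - \left(-1 + 0\right) = 2 - -1 = 2 + 1 = 3$)
$X = \frac{7}{19}$ ($X = 7 \cdot \frac{1}{19} = \frac{7}{19} \approx 0.36842$)
$r{\left(G,K \right)} = - \frac{9 K}{2}$ ($r{\left(G,K \right)} = \frac{K \left(-3\right) 3}{2} = \frac{- 3 K 3}{2} = \frac{\left(-9\right) K}{2} = - \frac{9 K}{2}$)
$X \left(-6\right) r{\left(2,-5 \right)} = \frac{7}{19} \left(-6\right) \left(\left(- \frac{9}{2}\right) \left(-5\right)\right) = \left(- \frac{42}{19}\right) \frac{45}{2} = - \frac{945}{19}$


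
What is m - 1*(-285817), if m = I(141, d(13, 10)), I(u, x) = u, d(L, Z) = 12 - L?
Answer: 285958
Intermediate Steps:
m = 141
m - 1*(-285817) = 141 - 1*(-285817) = 141 + 285817 = 285958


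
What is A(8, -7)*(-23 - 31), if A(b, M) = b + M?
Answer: -54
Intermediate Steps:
A(b, M) = M + b
A(8, -7)*(-23 - 31) = (-7 + 8)*(-23 - 31) = 1*(-54) = -54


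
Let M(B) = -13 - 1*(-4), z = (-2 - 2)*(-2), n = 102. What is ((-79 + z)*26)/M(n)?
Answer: 1846/9 ≈ 205.11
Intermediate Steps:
z = 8 (z = -4*(-2) = 8)
M(B) = -9 (M(B) = -13 + 4 = -9)
((-79 + z)*26)/M(n) = ((-79 + 8)*26)/(-9) = -71*26*(-⅑) = -1846*(-⅑) = 1846/9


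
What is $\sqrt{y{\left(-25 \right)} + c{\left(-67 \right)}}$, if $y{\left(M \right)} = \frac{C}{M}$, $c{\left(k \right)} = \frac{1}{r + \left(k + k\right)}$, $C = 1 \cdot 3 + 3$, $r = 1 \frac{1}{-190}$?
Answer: $\frac{2 i \sqrt{111403191}}{42435} \approx 0.49746 i$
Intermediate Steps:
$r = - \frac{1}{190}$ ($r = 1 \left(- \frac{1}{190}\right) = - \frac{1}{190} \approx -0.0052632$)
$C = 6$ ($C = 3 + 3 = 6$)
$c{\left(k \right)} = \frac{1}{- \frac{1}{190} + 2 k}$ ($c{\left(k \right)} = \frac{1}{- \frac{1}{190} + \left(k + k\right)} = \frac{1}{- \frac{1}{190} + 2 k}$)
$y{\left(M \right)} = \frac{6}{M}$
$\sqrt{y{\left(-25 \right)} + c{\left(-67 \right)}} = \sqrt{\frac{6}{-25} + \frac{190}{-1 + 380 \left(-67\right)}} = \sqrt{6 \left(- \frac{1}{25}\right) + \frac{190}{-1 - 25460}} = \sqrt{- \frac{6}{25} + \frac{190}{-25461}} = \sqrt{- \frac{6}{25} + 190 \left(- \frac{1}{25461}\right)} = \sqrt{- \frac{6}{25} - \frac{190}{25461}} = \sqrt{- \frac{157516}{636525}} = \frac{2 i \sqrt{111403191}}{42435}$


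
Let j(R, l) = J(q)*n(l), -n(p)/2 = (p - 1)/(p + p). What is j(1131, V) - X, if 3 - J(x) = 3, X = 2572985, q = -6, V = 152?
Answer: -2572985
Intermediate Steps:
J(x) = 0 (J(x) = 3 - 1*3 = 3 - 3 = 0)
n(p) = -(-1 + p)/p (n(p) = -2*(p - 1)/(p + p) = -2*(-1 + p)/(2*p) = -2*(-1 + p)*1/(2*p) = -(-1 + p)/p)
j(R, l) = 0 (j(R, l) = 0*((1 - l)/l) = 0)
j(1131, V) - X = 0 - 1*2572985 = 0 - 2572985 = -2572985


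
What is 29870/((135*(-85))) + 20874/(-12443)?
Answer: -122240312/28556685 ≈ -4.2806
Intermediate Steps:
29870/((135*(-85))) + 20874/(-12443) = 29870/(-11475) + 20874*(-1/12443) = 29870*(-1/11475) - 20874/12443 = -5974/2295 - 20874/12443 = -122240312/28556685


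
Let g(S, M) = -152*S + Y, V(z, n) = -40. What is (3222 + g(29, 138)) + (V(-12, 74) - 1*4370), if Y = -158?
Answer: -5754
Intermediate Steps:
g(S, M) = -158 - 152*S (g(S, M) = -152*S - 158 = -158 - 152*S)
(3222 + g(29, 138)) + (V(-12, 74) - 1*4370) = (3222 + (-158 - 152*29)) + (-40 - 1*4370) = (3222 + (-158 - 4408)) + (-40 - 4370) = (3222 - 4566) - 4410 = -1344 - 4410 = -5754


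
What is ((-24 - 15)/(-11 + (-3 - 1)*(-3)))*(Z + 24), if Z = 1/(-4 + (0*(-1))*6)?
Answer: -3705/4 ≈ -926.25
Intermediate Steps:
Z = -1/4 (Z = 1/(-4 + 0*6) = 1/(-4 + 0) = 1/(-4) = -1/4 ≈ -0.25000)
((-24 - 15)/(-11 + (-3 - 1)*(-3)))*(Z + 24) = ((-24 - 15)/(-11 + (-3 - 1)*(-3)))*(-1/4 + 24) = -39/(-11 - 4*(-3))*(95/4) = -39/(-11 + 12)*(95/4) = -39/1*(95/4) = -39*1*(95/4) = -39*95/4 = -3705/4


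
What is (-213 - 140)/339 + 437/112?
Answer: 108607/37968 ≈ 2.8605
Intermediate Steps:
(-213 - 140)/339 + 437/112 = -353*1/339 + 437*(1/112) = -353/339 + 437/112 = 108607/37968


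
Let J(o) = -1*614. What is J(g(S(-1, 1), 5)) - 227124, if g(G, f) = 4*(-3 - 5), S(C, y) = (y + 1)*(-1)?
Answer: -227738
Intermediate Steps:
S(C, y) = -1 - y (S(C, y) = (1 + y)*(-1) = -1 - y)
g(G, f) = -32 (g(G, f) = 4*(-8) = -32)
J(o) = -614
J(g(S(-1, 1), 5)) - 227124 = -614 - 227124 = -227738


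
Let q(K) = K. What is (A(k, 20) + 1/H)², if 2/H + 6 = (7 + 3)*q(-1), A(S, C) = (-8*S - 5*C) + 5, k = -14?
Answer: 81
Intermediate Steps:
A(S, C) = 5 - 8*S - 5*C
H = -⅛ (H = 2/(-6 + (7 + 3)*(-1)) = 2/(-6 + 10*(-1)) = 2/(-6 - 10) = 2/(-16) = 2*(-1/16) = -⅛ ≈ -0.12500)
(A(k, 20) + 1/H)² = ((5 - 8*(-14) - 5*20) + 1/(-⅛))² = ((5 + 112 - 100) - 8)² = (17 - 8)² = 9² = 81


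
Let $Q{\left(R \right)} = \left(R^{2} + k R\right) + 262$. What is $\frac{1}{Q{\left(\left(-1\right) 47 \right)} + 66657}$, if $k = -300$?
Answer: $\frac{1}{83228} \approx 1.2015 \cdot 10^{-5}$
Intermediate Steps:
$Q{\left(R \right)} = 262 + R^{2} - 300 R$ ($Q{\left(R \right)} = \left(R^{2} - 300 R\right) + 262 = 262 + R^{2} - 300 R$)
$\frac{1}{Q{\left(\left(-1\right) 47 \right)} + 66657} = \frac{1}{\left(262 + \left(\left(-1\right) 47\right)^{2} - 300 \left(\left(-1\right) 47\right)\right) + 66657} = \frac{1}{\left(262 + \left(-47\right)^{2} - -14100\right) + 66657} = \frac{1}{\left(262 + 2209 + 14100\right) + 66657} = \frac{1}{16571 + 66657} = \frac{1}{83228}$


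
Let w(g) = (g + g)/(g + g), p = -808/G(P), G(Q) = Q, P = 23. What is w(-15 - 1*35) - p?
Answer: 831/23 ≈ 36.130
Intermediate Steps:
p = -808/23 ≈ -35.130
w(g) = 1 (w(g) = (2*g)/((2*g)) = (2*g)*(1/(2*g)) = 1)
w(-15 - 1*35) - p = 1 - 1*(-808/23) = 1 + 808/23 = 831/23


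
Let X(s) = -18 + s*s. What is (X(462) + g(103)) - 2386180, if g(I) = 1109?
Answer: -2171645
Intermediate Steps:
X(s) = -18 + s²
(X(462) + g(103)) - 2386180 = ((-18 + 462²) + 1109) - 2386180 = ((-18 + 213444) + 1109) - 2386180 = (213426 + 1109) - 2386180 = 214535 - 2386180 = -2171645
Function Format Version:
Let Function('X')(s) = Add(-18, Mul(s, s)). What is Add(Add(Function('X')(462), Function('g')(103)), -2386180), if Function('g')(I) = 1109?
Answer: -2171645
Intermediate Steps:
Function('X')(s) = Add(-18, Pow(s, 2))
Add(Add(Function('X')(462), Function('g')(103)), -2386180) = Add(Add(Add(-18, Pow(462, 2)), 1109), -2386180) = Add(Add(Add(-18, 213444), 1109), -2386180) = Add(Add(213426, 1109), -2386180) = Add(214535, -2386180) = -2171645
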